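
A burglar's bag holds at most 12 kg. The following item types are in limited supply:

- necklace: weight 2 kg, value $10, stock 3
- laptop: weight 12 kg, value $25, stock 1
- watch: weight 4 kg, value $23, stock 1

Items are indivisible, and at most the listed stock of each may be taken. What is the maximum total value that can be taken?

Best selections within weight 12 and stock limits:
- 3×necklace + 1×watch: weight 10, value 53
- 2×necklace + 1×watch: weight 8, value 43
- 1×necklace + 1×watch: weight 6, value 33
Best: $53.

$53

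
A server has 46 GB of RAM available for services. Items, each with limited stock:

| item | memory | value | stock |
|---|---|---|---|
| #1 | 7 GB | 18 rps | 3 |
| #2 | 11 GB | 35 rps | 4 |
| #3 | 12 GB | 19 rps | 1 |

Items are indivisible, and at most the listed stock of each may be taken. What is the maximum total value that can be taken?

140 rps

Best selections within memory 46 and stock limits:
- 4×#2: memory 44, value 140
- 3×#1 + 2×#2: memory 43, value 124
Best: 140 rps.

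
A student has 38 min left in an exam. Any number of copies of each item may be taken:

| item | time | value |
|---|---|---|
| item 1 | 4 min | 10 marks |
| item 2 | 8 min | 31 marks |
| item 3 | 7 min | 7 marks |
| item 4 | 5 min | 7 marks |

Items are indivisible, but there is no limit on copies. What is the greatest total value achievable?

Best value-per-unit is item 2 at 31/8; filling with it alone gives 4×31 = 124.
Optimal mix: 1×item 1 + 4×item 2 → time 36, value 134.

134 marks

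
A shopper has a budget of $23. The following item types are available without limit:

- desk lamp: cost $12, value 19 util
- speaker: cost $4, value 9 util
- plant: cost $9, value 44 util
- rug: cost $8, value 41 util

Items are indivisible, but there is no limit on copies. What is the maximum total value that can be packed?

Best value-per-unit is rug at 41/8; filling with it alone gives 2×41 = 82.
Optimal mix: 1×speaker + 2×plant → cost 22, value 97.

97 util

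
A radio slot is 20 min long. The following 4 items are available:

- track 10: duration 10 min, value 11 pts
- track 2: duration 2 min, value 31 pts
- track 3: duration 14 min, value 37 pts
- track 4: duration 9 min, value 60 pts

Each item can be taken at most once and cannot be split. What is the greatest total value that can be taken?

Check high-value combinations within 20 min:
- track 2+track 4: duration 2+9=11, value 31+60=91
- track 10+track 4: duration 10+9=19, value 11+60=71
- track 2+track 3: duration 2+14=16, value 31+37=68
Best: 91 pts.

91 pts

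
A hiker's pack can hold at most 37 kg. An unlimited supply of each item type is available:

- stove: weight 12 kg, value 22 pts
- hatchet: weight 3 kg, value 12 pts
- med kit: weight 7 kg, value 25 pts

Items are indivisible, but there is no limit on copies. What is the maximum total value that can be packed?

Best value-per-unit is hatchet at 12/3; filling with it alone gives 12×12 = 144.
Optimal mix: 10×hatchet + 1×med kit → weight 37, value 145.

145 pts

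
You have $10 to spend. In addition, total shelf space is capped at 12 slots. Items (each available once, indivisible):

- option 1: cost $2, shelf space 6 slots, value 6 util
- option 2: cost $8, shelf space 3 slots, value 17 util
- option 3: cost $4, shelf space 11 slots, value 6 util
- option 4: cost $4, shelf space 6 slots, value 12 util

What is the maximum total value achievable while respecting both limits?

23 util

Feasible sets respecting both limits:
- option 1+option 2: cost 10, shelf space 9, value 23
- option 1+option 4: cost 6, shelf space 12, value 18
- option 2: cost 8, shelf space 3, value 17
- option 4: cost 4, shelf space 6, value 12
Best: 23 util.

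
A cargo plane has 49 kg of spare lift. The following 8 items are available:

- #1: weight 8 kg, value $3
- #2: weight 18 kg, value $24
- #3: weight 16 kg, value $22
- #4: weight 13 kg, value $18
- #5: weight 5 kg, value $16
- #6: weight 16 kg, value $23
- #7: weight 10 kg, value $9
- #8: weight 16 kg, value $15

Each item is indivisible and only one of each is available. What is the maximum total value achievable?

$72

Check high-value combinations within 49 kg:
- #2+#5+#6+#7: weight 18+5+16+10=49, value 24+16+23+9=72
- #2+#3+#5+#7: weight 18+16+5+10=49, value 24+22+16+9=71
- #3+#5+#6+#7: weight 16+5+16+10=47, value 22+16+23+9=70
Best: $72.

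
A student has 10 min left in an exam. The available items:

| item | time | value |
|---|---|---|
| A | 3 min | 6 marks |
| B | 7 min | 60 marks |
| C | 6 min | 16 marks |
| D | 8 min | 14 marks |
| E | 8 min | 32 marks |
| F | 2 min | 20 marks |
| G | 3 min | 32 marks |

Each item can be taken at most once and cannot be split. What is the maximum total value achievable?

Check high-value combinations within 10 min:
- B+G: time 7+3=10, value 60+32=92
- B+F: time 7+2=9, value 60+20=80
- A+B: time 3+7=10, value 6+60=66
- B: time 7, value 60
- A+F+G: time 3+2+3=8, value 6+20+32=58
Best: 92 marks.

92 marks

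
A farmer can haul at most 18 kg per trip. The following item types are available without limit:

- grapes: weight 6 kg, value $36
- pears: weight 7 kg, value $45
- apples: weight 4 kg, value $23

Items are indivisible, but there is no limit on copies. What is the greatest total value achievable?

Best value-per-unit is pears at 45/7; filling with it alone gives 2×45 = 90.
Optimal mix: 2×pears + 1×apples → weight 18, value 113.

$113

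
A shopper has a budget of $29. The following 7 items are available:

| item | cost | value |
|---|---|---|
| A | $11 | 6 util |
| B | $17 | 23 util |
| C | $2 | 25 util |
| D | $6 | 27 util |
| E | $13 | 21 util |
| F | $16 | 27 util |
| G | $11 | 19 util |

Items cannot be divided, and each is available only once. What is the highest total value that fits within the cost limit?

79 util

Check high-value combinations within $29:
- C+D+F: cost 2+6+16=24, value 25+27+27=79
- B+C+D: cost 17+2+6=25, value 23+25+27=75
- C+D+E: cost 2+6+13=21, value 25+27+21=73
- C+D+G: cost 2+6+11=19, value 25+27+19=71
Best: 79 util.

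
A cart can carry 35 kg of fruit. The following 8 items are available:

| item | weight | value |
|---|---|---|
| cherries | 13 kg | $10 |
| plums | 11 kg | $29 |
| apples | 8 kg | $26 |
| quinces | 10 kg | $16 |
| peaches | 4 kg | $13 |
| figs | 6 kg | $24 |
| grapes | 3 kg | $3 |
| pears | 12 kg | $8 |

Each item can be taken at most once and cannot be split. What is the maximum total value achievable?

$95

Check high-value combinations within 35 kg:
- plums+apples+peaches+figs+grapes: weight 11+8+4+6+3=32, value 29+26+13+24+3=95
- plums+apples+quinces+figs: weight 11+8+10+6=35, value 29+26+16+24=95
- plums+apples+peaches+figs: weight 11+8+4+6=29, value 29+26+13+24=92
Best: $95.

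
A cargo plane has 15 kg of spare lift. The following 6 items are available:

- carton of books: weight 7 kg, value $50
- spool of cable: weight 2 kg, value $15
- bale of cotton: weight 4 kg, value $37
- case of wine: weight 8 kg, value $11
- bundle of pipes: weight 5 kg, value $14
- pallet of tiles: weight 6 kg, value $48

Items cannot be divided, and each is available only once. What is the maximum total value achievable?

Check high-value combinations within 15 kg:
- carton of books+spool of cable+pallet of tiles: weight 7+2+6=15, value 50+15+48=113
- carton of books+spool of cable+bale of cotton: weight 7+2+4=13, value 50+15+37=102
- spool of cable+bale of cotton+pallet of tiles: weight 2+4+6=12, value 15+37+48=100
- bale of cotton+bundle of pipes+pallet of tiles: weight 4+5+6=15, value 37+14+48=99
Best: $113.

$113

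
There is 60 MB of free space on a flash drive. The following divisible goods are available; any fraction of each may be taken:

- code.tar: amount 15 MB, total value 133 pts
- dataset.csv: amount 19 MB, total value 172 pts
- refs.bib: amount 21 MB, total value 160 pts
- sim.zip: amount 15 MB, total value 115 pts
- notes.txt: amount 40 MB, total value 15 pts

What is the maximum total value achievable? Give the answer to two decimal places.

503.81

Take in order of value per unit:
- dataset.csv (172/19 per unit): all 19 → value 172, running total 172.00
- code.tar (133/15 per unit): all 15 → value 133, running total 305.00
- sim.zip (115/15 per unit): all 15 → value 115, running total 420.00
- refs.bib (160/21 per unit): 11 of 21 → value 11×160/21 = 83.8095, running total 503.81
Total 503.81.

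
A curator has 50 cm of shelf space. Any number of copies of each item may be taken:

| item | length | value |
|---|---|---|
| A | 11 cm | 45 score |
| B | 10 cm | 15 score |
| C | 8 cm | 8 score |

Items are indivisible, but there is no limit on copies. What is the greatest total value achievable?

180 score

Best value-per-unit is A at 45/11, and filling with it alone uses length 4×11=44. No mix of the others beats 4×45 = 180.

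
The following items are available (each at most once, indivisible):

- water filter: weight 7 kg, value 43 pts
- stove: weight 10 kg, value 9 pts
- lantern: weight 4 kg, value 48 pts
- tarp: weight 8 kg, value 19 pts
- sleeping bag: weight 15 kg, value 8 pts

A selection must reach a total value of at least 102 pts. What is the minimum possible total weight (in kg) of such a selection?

Subsets with value ≥ 102, sorted by total weight:
- water filter+lantern+tarp: weight 19, value 110
- water filter+stove+lantern+tarp: weight 29, value 119
- water filter+lantern+tarp+sleeping bag: weight 34, value 118
- water filter+stove+lantern+sleeping bag: weight 36, value 108
Minimum weight: 19 kg.

19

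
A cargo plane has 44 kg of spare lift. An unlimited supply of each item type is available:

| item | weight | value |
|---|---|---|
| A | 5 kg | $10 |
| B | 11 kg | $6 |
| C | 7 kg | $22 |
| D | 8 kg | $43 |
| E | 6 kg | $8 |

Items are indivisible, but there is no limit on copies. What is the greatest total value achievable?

$215

Best value-per-unit is D at 43/8, and filling with it alone uses weight 5×8=40. No mix of the others beats 5×43 = 215.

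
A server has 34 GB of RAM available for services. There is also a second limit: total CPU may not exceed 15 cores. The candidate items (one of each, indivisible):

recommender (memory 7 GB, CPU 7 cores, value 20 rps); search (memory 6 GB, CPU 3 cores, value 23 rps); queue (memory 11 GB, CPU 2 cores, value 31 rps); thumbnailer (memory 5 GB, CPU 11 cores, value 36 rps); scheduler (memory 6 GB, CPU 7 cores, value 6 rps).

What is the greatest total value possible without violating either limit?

Feasible sets respecting both limits:
- recommender+search+queue: memory 24, CPU 12, value 74
- queue+thumbnailer: memory 16, CPU 13, value 67
- search+queue+scheduler: memory 23, CPU 12, value 60
Best: 74 rps.

74 rps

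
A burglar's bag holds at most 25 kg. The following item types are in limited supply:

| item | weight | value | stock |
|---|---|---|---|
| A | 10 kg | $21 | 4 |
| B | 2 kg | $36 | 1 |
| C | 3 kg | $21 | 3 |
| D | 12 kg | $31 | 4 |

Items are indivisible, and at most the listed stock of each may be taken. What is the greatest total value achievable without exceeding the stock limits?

$130

Top feasible selections:
- 1×B + 3×C + 1×D: weight 23, value 130
- 1×A + 1×B + 3×C: weight 21, value 120
- 1×B + 2×C + 1×D: weight 20, value 109
- 1×B + 3×C: weight 11, value 99
Best: $130.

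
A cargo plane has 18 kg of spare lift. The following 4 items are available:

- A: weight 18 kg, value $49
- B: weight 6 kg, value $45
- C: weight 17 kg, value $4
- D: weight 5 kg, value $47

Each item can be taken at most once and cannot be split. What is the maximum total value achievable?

Check high-value combinations within 18 kg:
- B+D: weight 6+5=11, value 45+47=92
- A: weight 18, value 49
- D: weight 5, value 47
- B: weight 6, value 45
Best: $92.

$92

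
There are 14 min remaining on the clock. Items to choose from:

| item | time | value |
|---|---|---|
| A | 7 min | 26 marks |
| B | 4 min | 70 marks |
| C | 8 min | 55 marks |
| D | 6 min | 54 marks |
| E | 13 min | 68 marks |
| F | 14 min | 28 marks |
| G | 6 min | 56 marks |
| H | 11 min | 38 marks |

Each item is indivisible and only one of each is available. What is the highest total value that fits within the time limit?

Check high-value combinations within 14 min:
- B+G: time 4+6=10, value 70+56=126
- B+C: time 4+8=12, value 70+55=125
- B+D: time 4+6=10, value 70+54=124
Best: 126 marks.

126 marks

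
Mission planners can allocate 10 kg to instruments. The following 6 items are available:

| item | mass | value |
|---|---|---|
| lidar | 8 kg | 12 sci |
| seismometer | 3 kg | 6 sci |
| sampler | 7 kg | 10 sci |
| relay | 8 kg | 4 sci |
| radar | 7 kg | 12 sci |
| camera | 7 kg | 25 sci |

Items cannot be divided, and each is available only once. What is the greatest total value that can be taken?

Check high-value combinations within 10 kg:
- seismometer+camera: mass 3+7=10, value 6+25=31
- camera: mass 7, value 25
- seismometer+radar: mass 3+7=10, value 6+12=18
- seismometer+sampler: mass 3+7=10, value 6+10=16
Best: 31 sci.

31 sci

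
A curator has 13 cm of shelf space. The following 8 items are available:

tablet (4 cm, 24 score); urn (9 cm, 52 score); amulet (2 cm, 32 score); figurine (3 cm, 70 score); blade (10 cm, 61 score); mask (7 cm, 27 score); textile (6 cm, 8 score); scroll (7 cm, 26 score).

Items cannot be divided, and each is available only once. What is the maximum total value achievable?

131 score

Check high-value combinations within 13 cm:
- figurine+blade: length 3+10=13, value 70+61=131
- amulet+figurine+mask: length 2+3+7=12, value 32+70+27=129
- amulet+figurine+scroll: length 2+3+7=12, value 32+70+26=128
- tablet+amulet+figurine: length 4+2+3=9, value 24+32+70=126
- urn+figurine: length 9+3=12, value 52+70=122
Best: 131 score.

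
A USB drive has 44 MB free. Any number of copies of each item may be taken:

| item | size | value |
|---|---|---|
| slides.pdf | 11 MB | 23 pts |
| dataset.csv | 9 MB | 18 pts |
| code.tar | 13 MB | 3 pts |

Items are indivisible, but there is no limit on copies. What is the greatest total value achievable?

92 pts

Best value-per-unit is slides.pdf at 23/11, and filling with it alone uses size 4×11=44. No mix of the others beats 4×23 = 92.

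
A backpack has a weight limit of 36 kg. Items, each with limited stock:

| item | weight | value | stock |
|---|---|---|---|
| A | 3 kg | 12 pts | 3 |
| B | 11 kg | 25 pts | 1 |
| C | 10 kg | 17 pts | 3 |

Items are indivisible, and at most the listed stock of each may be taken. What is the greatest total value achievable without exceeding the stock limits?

78 pts

Best selections within weight 36 and stock limits:
- 3×A + 1×B + 1×C: weight 30, value 78
- 2×A + 3×C: weight 36, value 75
- 1×A + 1×B + 2×C: weight 34, value 71
- 3×A + 2×C: weight 29, value 70
Best: 78 pts.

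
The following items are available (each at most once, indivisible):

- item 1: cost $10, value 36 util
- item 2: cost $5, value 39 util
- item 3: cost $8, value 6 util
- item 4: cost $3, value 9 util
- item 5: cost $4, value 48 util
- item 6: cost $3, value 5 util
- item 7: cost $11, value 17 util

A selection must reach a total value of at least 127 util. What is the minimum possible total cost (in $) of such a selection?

Subsets with value ≥ 127, sorted by total cost:
- item 1+item 2+item 4+item 5: cost 22, value 132
- item 1+item 2+item 5+item 6: cost 22, value 128
Minimum cost: 22 $.

22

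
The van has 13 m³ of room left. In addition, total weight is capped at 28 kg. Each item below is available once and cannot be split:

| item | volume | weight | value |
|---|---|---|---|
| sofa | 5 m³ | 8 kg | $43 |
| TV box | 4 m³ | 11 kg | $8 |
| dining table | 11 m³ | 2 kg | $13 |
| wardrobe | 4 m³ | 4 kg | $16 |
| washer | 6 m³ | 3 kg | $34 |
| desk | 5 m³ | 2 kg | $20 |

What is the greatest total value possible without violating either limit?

$77

Feasible sets respecting both limits:
- sofa+washer: volume 11, weight 11, value 77
- sofa+TV box+wardrobe: volume 13, weight 23, value 67
- sofa+desk: volume 10, weight 10, value 63
Best: $77.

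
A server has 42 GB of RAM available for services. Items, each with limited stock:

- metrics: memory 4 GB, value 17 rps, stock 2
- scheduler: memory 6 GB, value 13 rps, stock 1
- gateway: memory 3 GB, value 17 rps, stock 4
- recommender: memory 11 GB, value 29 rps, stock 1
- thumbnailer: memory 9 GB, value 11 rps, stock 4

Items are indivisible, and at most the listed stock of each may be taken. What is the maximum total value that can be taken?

144 rps

Top feasible selections:
- 2×metrics + 1×scheduler + 4×gateway + 1×recommender: memory 37, value 144
- 2×metrics + 4×gateway + 1×recommender + 1×thumbnailer: memory 40, value 142
- 1×metrics + 1×scheduler + 4×gateway + 1×recommender + 1×thumbnailer: memory 42, value 138
- 2×metrics + 4×gateway + 1×recommender: memory 31, value 131
Best: 144 rps.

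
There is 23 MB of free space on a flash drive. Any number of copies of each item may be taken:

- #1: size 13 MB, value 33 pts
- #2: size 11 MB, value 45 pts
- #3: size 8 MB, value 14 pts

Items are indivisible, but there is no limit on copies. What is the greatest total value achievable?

90 pts

Best value-per-unit is #2 at 45/11, and filling with it alone uses size 2×11=22. No mix of the others beats 2×45 = 90.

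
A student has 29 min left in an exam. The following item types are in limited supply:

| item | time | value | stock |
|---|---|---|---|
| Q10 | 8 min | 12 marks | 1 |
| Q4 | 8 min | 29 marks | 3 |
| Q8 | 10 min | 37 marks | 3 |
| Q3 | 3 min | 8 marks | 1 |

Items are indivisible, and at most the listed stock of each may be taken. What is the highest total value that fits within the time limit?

103 marks

Top feasible selections:
- 1×Q4 + 2×Q8: time 28, value 103
- 2×Q4 + 1×Q8 + 1×Q3: time 29, value 103
Best: 103 marks.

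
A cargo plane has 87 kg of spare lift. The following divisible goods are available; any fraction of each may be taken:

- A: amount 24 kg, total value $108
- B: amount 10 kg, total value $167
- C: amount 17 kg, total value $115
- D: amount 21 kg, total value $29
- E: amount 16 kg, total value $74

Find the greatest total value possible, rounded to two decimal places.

Take in order of value per unit:
- B (167/10 per unit): all 10 → value 167, running total 167.00
- C (115/17 per unit): all 17 → value 115, running total 282.00
- E (74/16 per unit): all 16 → value 74, running total 356.00
- A (108/24 per unit): all 24 → value 108, running total 464.00
- D (29/21 per unit): 20 of 21 → value 20×29/21 = 27.6190, running total 491.62
Total 491.62.

491.62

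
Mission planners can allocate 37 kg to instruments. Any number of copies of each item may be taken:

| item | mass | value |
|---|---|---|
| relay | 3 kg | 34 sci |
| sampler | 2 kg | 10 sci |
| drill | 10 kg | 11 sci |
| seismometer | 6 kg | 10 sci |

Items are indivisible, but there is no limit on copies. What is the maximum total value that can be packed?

408 sci

Best value-per-unit is relay at 34/3, and filling with it alone uses mass 12×3=36. No mix of the others beats 12×34 = 408.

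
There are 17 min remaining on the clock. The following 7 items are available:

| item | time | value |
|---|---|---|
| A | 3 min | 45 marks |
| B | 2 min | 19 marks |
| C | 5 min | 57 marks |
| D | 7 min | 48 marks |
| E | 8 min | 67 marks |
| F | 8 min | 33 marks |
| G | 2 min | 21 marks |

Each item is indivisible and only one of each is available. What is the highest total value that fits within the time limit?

This is a 0/1 knapsack; check combinations near the capacity.
- A+C+D+G: time 3+5+7+2=17, value 45+57+48+21=171
- A+C+E: time 3+5+8=16, value 45+57+67=169
- A+B+C+D: time 3+2+5+7=17, value 45+19+57+48=169
Best: 171 marks.

171 marks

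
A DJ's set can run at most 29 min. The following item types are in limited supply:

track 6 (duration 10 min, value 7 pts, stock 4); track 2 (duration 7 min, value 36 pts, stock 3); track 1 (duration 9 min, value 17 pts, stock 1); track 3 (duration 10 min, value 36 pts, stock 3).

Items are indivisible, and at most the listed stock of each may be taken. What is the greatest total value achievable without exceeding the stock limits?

108 pts

Best selections within duration 29 and stock limits:
- 3×track 2: duration 21, value 108
- 2×track 2 + 1×track 3: duration 24, value 108
Best: 108 pts.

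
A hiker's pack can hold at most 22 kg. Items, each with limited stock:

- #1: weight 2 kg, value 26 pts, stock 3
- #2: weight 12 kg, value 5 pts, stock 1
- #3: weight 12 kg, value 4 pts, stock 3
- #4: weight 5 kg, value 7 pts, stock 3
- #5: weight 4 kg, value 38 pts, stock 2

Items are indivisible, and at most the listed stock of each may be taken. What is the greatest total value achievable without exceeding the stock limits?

161 pts

Top feasible selections:
- 3×#1 + 1×#4 + 2×#5: weight 19, value 161
- 3×#1 + 2×#5: weight 14, value 154
- 2×#1 + 2×#4 + 2×#5: weight 22, value 142
Best: 161 pts.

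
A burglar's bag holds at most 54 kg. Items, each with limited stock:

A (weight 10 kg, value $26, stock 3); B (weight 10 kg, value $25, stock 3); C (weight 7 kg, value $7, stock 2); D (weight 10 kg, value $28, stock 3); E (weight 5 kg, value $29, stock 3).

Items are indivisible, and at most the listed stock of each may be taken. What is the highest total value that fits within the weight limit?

$178

Best selections within weight 54 and stock limits:
- 1×C + 3×D + 3×E: weight 52, value 178
- 1×A + 1×C + 2×D + 3×E: weight 52, value 176
- 1×B + 1×C + 2×D + 3×E: weight 52, value 175
Best: $178.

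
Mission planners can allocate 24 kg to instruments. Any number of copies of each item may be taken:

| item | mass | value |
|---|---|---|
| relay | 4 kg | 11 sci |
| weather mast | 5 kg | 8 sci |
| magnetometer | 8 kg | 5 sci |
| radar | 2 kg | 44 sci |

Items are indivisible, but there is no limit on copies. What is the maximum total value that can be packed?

528 sci

Best value-per-unit is radar at 44/2, and filling with it alone uses mass 12×2=24. No mix of the others beats 12×44 = 528.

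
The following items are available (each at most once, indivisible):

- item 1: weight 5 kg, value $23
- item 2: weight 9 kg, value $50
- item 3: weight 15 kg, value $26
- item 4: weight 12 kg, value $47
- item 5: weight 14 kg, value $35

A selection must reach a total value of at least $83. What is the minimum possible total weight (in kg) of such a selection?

Subsets with value ≥ 83, sorted by total weight:
- item 2+item 4: weight 21, value 97
- item 2+item 5: weight 23, value 85
- item 1+item 2+item 4: weight 26, value 120
- item 1+item 2+item 5: weight 28, value 108
Minimum weight: 21 kg.

21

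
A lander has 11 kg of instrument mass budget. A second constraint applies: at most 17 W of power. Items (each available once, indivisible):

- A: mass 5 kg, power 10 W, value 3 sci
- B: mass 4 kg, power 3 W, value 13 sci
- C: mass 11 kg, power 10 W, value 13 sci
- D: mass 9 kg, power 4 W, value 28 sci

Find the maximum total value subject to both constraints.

28 sci

Feasible sets respecting both limits:
- D: mass 9, power 4, value 28
- A+B: mass 9, power 13, value 16
- B: mass 4, power 3, value 13
- C: mass 11, power 10, value 13
Best: 28 sci.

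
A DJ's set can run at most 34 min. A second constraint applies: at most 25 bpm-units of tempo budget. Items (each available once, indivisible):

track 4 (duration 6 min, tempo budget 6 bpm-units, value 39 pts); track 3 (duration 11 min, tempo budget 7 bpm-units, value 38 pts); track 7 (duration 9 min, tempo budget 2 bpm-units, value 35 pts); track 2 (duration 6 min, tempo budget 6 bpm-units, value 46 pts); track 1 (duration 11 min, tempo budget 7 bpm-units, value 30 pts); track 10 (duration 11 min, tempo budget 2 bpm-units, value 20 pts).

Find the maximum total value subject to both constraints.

Feasible sets respecting both limits:
- track 4+track 3+track 7+track 2: duration 32, tempo budget 21, value 158
- track 4+track 7+track 2+track 1: duration 32, tempo budget 21, value 150
- track 4+track 3+track 2+track 10: duration 34, tempo budget 21, value 143
Best: 158 pts.

158 pts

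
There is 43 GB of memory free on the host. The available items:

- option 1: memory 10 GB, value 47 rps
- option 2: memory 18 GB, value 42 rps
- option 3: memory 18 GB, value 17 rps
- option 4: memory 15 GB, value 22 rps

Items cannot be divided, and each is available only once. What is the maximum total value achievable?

111 rps

Check high-value combinations within 43 GB:
- option 1+option 2+option 4: memory 10+18+15=43, value 47+42+22=111
- option 1+option 2: memory 10+18=28, value 47+42=89
- option 1+option 3+option 4: memory 10+18+15=43, value 47+17+22=86
- option 1+option 4: memory 10+15=25, value 47+22=69
- option 1+option 3: memory 10+18=28, value 47+17=64
Best: 111 rps.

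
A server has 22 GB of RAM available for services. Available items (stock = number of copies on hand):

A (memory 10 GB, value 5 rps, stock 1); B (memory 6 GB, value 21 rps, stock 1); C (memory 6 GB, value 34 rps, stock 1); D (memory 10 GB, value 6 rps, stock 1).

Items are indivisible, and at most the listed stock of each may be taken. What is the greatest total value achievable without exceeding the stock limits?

61 rps

Top feasible selections:
- 1×B + 1×C + 1×D: memory 22, value 61
- 1×A + 1×B + 1×C: memory 22, value 60
Best: 61 rps.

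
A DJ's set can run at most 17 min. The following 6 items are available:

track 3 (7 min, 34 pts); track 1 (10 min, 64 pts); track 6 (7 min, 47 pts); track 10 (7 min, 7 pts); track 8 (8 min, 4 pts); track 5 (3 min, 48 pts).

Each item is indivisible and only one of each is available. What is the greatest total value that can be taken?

This is a 0/1 knapsack; check combinations near the capacity.
- track 3+track 6+track 5: duration 7+7+3=17, value 34+47+48=129
- track 1+track 5: duration 10+3=13, value 64+48=112
- track 1+track 6: duration 10+7=17, value 64+47=111
Best: 129 pts.

129 pts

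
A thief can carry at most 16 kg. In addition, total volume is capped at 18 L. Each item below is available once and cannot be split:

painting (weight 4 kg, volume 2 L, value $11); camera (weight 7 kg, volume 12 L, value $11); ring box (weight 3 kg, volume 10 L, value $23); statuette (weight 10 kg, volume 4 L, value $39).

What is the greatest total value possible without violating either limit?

$62

Feasible sets respecting both limits:
- ring box+statuette: weight 13, volume 14, value 62
- painting+statuette: weight 14, volume 6, value 50
- statuette: weight 10, volume 4, value 39
- painting+ring box: weight 7, volume 12, value 34
Best: $62.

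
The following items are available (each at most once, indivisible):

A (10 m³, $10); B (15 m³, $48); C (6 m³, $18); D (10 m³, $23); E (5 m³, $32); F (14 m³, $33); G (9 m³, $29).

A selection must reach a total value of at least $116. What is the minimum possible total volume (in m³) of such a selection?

35

Subsets with value ≥ 116, sorted by total volume:
- B+C+E+G: volume 35, value 127
- B+C+D+E: volume 36, value 121
- D+E+F+G: volume 38, value 117
Minimum volume: 35 m³.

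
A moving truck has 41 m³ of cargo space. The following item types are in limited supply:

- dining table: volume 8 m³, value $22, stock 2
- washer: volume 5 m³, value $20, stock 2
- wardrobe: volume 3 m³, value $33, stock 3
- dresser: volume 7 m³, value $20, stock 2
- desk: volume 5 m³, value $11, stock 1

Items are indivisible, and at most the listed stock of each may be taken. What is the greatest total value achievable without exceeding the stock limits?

$201

Top feasible selections:
- 1×dining table + 2×washer + 3×wardrobe + 2×dresser: volume 41, value 201
- 2×dining table + 2×washer + 3×wardrobe + 1×desk: volume 40, value 194
- 1×dining table + 2×washer + 3×wardrobe + 1×dresser + 1×desk: volume 39, value 192
Best: $201.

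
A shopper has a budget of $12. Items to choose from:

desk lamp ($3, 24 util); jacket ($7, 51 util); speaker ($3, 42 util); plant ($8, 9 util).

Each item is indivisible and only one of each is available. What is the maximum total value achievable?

Check high-value combinations within $12:
- jacket+speaker: cost 7+3=10, value 51+42=93
- desk lamp+jacket: cost 3+7=10, value 24+51=75
- desk lamp+speaker: cost 3+3=6, value 24+42=66
- jacket: cost 7, value 51
Best: 93 util.

93 util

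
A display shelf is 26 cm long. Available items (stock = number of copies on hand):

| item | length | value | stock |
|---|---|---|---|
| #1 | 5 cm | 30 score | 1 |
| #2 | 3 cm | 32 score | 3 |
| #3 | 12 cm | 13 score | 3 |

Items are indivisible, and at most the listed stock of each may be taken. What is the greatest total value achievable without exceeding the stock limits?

Best selections within length 26 and stock limits:
- 1×#1 + 3×#2 + 1×#3: length 26, value 139
- 1×#1 + 3×#2: length 14, value 126
Best: 139 score.

139 score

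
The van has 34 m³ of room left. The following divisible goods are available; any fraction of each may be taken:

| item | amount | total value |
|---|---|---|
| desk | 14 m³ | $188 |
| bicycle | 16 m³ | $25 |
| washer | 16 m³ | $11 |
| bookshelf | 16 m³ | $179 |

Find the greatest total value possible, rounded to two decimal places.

373.25

Take in order of value per unit:
- desk (188/14 per unit): all 14 → value 188, running total 188.00
- bookshelf (179/16 per unit): all 16 → value 179, running total 367.00
- bicycle (25/16 per unit): 4 of 16 → value 4×25/16 = 6.2500, running total 373.25
Total 373.25.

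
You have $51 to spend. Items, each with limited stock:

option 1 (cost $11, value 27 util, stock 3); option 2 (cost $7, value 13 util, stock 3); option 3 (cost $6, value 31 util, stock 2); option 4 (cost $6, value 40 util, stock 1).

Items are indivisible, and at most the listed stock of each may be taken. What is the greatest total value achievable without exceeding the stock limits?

183 util

Top feasible selections:
- 3×option 1 + 2×option 3 + 1×option 4: cost 51, value 183
- 2×option 1 + 1×option 2 + 2×option 3 + 1×option 4: cost 47, value 169
Best: 183 util.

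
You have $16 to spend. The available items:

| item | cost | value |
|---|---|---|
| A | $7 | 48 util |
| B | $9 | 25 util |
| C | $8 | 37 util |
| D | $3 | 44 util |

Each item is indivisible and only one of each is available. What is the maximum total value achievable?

Check high-value combinations within $16:
- A+D: cost 7+3=10, value 48+44=92
- A+C: cost 7+8=15, value 48+37=85
- C+D: cost 8+3=11, value 37+44=81
- A+B: cost 7+9=16, value 48+25=73
- B+D: cost 9+3=12, value 25+44=69
Best: 92 util.

92 util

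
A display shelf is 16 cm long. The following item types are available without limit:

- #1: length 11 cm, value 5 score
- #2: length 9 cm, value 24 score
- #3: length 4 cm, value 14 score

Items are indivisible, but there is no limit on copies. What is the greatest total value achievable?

56 score

Best value-per-unit is #3 at 14/4, and filling with it alone uses length 4×4=16. No mix of the others beats 4×14 = 56.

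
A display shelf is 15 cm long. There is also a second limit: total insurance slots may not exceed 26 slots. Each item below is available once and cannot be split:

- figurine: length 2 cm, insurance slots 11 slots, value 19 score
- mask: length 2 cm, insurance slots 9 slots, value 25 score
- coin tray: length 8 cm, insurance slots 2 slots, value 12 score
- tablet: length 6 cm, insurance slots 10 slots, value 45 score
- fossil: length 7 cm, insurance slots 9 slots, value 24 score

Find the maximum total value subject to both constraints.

Feasible sets respecting both limits:
- mask+tablet: length 8, insurance slots 19, value 70
- tablet+fossil: length 13, insurance slots 19, value 69
- figurine+tablet: length 8, insurance slots 21, value 64
Best: 70 score.

70 score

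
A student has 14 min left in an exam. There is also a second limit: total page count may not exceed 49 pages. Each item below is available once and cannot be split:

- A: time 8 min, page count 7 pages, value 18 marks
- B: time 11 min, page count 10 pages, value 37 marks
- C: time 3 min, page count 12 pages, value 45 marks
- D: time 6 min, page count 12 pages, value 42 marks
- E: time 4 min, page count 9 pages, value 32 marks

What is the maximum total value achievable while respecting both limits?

Feasible sets respecting both limits:
- C+D+E: time 13, page count 33, value 119
- C+D: time 9, page count 24, value 87
- B+C: time 14, page count 22, value 82
Best: 119 marks.

119 marks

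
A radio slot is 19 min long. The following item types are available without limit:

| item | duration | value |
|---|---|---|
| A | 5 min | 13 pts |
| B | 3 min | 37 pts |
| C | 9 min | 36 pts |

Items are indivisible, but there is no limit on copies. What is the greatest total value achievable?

222 pts

Best value-per-unit is B at 37/3, and filling with it alone uses duration 6×3=18. No mix of the others beats 6×37 = 222.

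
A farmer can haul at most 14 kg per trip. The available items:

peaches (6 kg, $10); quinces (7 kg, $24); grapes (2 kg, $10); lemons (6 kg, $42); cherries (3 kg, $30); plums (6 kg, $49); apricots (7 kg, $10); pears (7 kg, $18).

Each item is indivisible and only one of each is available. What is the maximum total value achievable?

$101

Check high-value combinations within 14 kg:
- grapes+lemons+plums: weight 2+6+6=14, value 10+42+49=101
- lemons+plums: weight 6+6=12, value 42+49=91
- grapes+cherries+plums: weight 2+3+6=11, value 10+30+49=89
Best: $101.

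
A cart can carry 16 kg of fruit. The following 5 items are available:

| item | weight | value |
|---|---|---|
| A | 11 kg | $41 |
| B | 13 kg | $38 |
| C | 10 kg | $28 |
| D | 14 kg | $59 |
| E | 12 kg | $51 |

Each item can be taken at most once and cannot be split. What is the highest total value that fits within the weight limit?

$59

Check high-value combinations within 16 kg:
- D: weight 14, value 59
- E: weight 12, value 51
- A: weight 11, value 41
- B: weight 13, value 38
- C: weight 10, value 28
Best: $59.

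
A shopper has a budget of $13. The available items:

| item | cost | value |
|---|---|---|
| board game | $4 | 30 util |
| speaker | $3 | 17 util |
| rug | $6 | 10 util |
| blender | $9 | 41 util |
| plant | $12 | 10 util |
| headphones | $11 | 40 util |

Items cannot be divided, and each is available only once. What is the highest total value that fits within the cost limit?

Check high-value combinations within $13:
- board game+blender: cost 4+9=13, value 30+41=71
- speaker+blender: cost 3+9=12, value 17+41=58
- board game+speaker+rug: cost 4+3+6=13, value 30+17+10=57
- board game+speaker: cost 4+3=7, value 30+17=47
Best: 71 util.

71 util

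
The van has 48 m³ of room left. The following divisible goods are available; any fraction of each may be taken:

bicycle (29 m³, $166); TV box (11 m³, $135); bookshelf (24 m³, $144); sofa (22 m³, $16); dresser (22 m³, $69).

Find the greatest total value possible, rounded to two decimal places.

353.41

Take in order of value per unit:
- TV box (135/11 per unit): all 11 → value 135, running total 135.00
- bookshelf (144/24 per unit): all 24 → value 144, running total 279.00
- bicycle (166/29 per unit): 13 of 29 → value 13×166/29 = 74.4138, running total 353.41
Total 353.41.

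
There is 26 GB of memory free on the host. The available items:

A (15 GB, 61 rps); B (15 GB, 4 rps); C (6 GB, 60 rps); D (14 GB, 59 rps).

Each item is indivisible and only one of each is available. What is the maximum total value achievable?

Check high-value combinations within 26 GB:
- A+C: memory 15+6=21, value 61+60=121
- C+D: memory 6+14=20, value 60+59=119
- B+C: memory 15+6=21, value 4+60=64
- A: memory 15, value 61
- C: memory 6, value 60
Best: 121 rps.

121 rps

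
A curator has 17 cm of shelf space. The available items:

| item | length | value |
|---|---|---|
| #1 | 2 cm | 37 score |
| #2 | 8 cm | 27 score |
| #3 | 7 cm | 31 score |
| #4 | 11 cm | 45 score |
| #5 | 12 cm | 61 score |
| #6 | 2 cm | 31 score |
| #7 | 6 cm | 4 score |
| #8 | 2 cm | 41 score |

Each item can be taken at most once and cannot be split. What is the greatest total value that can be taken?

Check high-value combinations within 17 cm:
- #1+#4+#6+#8: length 2+11+2+2=17, value 37+45+31+41=154
- #1+#3+#6+#8: length 2+7+2+2=13, value 37+31+31+41=140
- #1+#5+#8: length 2+12+2=16, value 37+61+41=139
Best: 154 score.

154 score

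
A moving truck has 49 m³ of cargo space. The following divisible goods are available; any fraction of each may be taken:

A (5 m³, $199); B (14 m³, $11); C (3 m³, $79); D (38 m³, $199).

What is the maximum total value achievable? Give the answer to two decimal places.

Take in order of value per unit:
- A (199/5 per unit): all 5 → value 199, running total 199.00
- C (79/3 per unit): all 3 → value 79, running total 278.00
- D (199/38 per unit): all 38 → value 199, running total 477.00
- B (11/14 per unit): 3 of 14 → value 3×11/14 = 2.3571, running total 479.36
Total 479.36.

479.36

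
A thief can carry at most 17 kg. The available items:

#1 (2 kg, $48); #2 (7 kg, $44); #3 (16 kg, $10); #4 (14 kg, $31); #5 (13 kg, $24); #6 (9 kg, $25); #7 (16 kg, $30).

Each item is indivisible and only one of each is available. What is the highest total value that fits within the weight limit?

This is a 0/1 knapsack; check combinations near the capacity.
- #1+#2: weight 2+7=9, value 48+44=92
- #1+#4: weight 2+14=16, value 48+31=79
- #1+#6: weight 2+9=11, value 48+25=73
- #1+#5: weight 2+13=15, value 48+24=72
Best: $92.

$92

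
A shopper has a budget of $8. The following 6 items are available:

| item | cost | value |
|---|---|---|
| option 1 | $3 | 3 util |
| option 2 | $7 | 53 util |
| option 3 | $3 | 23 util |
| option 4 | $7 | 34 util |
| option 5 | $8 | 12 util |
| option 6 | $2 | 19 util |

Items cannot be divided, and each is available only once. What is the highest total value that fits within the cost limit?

This is a 0/1 knapsack; check combinations near the capacity.
- option 2: cost 7, value 53
- option 1+option 3+option 6: cost 3+3+2=8, value 3+23+19=45
- option 3+option 6: cost 3+2=5, value 23+19=42
- option 4: cost 7, value 34
Best: 53 util.

53 util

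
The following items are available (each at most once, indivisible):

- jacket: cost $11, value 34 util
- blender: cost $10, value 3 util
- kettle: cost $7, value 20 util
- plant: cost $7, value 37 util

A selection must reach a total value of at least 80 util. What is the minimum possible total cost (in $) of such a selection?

25

Subsets with value ≥ 80, sorted by total cost:
- jacket+kettle+plant: cost 25, value 91
- jacket+blender+kettle+plant: cost 35, value 94
Minimum cost: 25 $.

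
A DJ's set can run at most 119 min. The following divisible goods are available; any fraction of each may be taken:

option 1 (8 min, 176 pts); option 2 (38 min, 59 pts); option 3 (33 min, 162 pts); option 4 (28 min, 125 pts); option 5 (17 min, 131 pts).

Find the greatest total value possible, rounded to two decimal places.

645.24

Take in order of value per unit:
- option 1 (176/8 per unit): all 8 → value 176, running total 176.00
- option 5 (131/17 per unit): all 17 → value 131, running total 307.00
- option 3 (162/33 per unit): all 33 → value 162, running total 469.00
- option 4 (125/28 per unit): all 28 → value 125, running total 594.00
- option 2 (59/38 per unit): 33 of 38 → value 33×59/38 = 51.2368, running total 645.24
Total 645.24.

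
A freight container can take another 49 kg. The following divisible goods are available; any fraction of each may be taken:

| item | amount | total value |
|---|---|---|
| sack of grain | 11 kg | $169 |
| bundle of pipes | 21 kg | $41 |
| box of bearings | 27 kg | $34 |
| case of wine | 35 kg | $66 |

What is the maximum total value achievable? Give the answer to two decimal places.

Take in order of value per unit:
- sack of grain (169/11 per unit): all 11 → value 169, running total 169.00
- bundle of pipes (41/21 per unit): all 21 → value 41, running total 210.00
- case of wine (66/35 per unit): 17 of 35 → value 17×66/35 = 32.0571, running total 242.06
Total 242.06.

242.06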